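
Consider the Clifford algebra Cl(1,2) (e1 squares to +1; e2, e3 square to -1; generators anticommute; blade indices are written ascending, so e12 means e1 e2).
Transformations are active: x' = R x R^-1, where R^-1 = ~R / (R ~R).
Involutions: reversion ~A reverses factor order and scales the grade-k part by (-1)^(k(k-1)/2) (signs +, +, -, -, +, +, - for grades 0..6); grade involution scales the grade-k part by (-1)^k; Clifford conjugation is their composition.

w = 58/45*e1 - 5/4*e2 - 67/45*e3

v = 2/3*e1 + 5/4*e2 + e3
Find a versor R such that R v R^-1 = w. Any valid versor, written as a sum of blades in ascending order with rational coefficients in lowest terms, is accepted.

Since q(v) = q(w) = -305/144, the sum R = v + w = 88/45*e1 - 22/45*e3 does the job whenever invertible.
Answer: 88/45*e1 - 22/45*e3


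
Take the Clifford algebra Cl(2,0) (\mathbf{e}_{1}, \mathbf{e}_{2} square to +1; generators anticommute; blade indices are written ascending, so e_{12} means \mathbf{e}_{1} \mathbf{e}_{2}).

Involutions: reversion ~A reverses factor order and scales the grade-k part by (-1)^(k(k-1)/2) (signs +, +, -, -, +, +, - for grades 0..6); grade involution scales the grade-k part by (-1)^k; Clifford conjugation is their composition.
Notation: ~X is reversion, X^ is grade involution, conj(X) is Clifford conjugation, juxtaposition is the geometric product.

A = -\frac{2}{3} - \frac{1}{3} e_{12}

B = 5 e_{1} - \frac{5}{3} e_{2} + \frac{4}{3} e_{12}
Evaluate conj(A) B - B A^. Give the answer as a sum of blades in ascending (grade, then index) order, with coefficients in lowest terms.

first term: -\frac{4}{9} - \frac{35}{9} e_{1} - \frac{5}{9} e_{2} - \frac{8}{9} e_{12}
second term: \frac{4}{9} - \frac{35}{9} e_{1} - \frac{5}{9} e_{2} - \frac{8}{9} e_{12}
Answer: -\frac{8}{9}


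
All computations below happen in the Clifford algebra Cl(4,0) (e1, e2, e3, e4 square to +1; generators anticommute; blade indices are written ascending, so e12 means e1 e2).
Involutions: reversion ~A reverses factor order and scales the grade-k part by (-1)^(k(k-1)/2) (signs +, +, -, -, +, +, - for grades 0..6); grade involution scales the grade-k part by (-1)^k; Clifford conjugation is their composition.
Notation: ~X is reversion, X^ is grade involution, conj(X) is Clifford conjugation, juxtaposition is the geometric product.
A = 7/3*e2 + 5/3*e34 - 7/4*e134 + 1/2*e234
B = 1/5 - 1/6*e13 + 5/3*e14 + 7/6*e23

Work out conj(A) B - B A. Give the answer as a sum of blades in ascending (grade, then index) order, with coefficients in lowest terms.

first term: -7/15*e2 - 203/36*e3 - 7/8*e4 - 25/9*e13 - 5/18*e14 + 35/18*e24 - 1/3*e34 - 11/9*e123 + 421/72*e124 - 7/20*e134 + 1/10*e234
second term: 7/15*e2 - 203/36*e3 - 7/8*e4 - 25/9*e13 - 5/18*e14 + 35/18*e24 + 1/3*e34 + 11/9*e123 - 421/72*e124 - 7/20*e134 + 1/10*e234
Answer: -14/15*e2 - 2/3*e34 - 22/9*e123 + 421/36*e124


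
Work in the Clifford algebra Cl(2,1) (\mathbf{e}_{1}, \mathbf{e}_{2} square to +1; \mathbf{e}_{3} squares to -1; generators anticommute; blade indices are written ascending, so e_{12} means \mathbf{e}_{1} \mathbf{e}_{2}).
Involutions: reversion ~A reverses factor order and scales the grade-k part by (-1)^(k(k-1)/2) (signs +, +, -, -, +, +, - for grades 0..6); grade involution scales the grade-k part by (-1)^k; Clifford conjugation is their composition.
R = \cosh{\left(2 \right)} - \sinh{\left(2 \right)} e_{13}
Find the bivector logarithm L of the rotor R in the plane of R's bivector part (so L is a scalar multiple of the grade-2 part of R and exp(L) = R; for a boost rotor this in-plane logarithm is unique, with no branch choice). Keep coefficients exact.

The scalar part of R is \cosh{\left(2 \right)}, which determines |rapidity| via cosh; the sign lives in the bivector part, and pairing them (bivector part over sinh of the rapidity = the plane) gives the unique in-plane L = rapidity * plane.
Concretely: cosh(rapidity) = \cosh{\left(2 \right)} gives rapidity = ±2, and since rapidity/sinh(rapidity) is even the sign is immaterial: L = (rapidity/sinh(rapidity)) * <R>_2 = (\frac{2}{\sinh{\left(2 \right)}}) * <R>_2.
Answer: -2 e_{13}


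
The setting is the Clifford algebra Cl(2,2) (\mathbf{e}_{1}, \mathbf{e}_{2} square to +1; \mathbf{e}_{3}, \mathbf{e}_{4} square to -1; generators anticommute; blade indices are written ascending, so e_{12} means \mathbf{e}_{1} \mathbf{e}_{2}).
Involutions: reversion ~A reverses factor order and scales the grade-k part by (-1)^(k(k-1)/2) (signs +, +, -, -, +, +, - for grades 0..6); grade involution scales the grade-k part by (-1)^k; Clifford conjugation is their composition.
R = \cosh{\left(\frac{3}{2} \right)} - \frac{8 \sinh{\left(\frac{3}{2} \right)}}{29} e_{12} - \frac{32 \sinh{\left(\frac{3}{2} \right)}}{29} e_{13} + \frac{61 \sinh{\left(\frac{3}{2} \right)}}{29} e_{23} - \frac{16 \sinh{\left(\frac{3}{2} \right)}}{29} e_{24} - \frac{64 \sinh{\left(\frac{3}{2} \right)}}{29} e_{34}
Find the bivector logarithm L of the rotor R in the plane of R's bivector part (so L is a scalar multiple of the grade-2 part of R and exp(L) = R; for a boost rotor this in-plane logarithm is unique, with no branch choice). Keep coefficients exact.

The scalar part of R is \cosh{\left(\frac{3}{2} \right)}, so cosh pins the rapidity up to sign — the sign comes from the bivector part; dividing that part by sinh of the rapidity yields the plane, and the in-plane L = rapidity * plane is unique because the two sign choices cancel.
Concretely: cosh(rapidity) = \cosh{\left(\frac{3}{2} \right)} gives rapidity = ±\frac{3}{2}, and since rapidity/sinh(rapidity) is even the sign is immaterial: L = (rapidity/sinh(rapidity)) * <R>_2 = (\frac{3}{2 \sinh{\left(\frac{3}{2} \right)}}) * <R>_2.
Answer: - \frac{12}{29} e_{12} - \frac{48}{29} e_{13} + \frac{183}{58} e_{23} - \frac{24}{29} e_{24} - \frac{96}{29} e_{34}


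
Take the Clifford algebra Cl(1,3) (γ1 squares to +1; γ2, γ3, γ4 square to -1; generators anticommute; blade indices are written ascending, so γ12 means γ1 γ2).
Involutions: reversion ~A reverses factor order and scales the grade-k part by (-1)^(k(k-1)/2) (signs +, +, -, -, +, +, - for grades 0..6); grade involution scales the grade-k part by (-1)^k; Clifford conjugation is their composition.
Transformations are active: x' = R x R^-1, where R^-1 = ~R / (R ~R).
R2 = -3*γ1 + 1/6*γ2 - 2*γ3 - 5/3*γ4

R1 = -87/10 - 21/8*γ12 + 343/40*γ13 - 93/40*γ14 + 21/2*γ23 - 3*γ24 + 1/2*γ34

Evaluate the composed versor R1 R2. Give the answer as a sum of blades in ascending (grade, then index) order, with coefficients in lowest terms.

Distribute over the terms of R2 (each basis-blade product reordered to ascending indices, repeated generators contracted through their squares):
R1 (-3*γ1) = 261/10*γ1 - 63/8*γ2 + 1029/40*γ3 - 279/40*γ4 - 63/2*γ123 + 9*γ124 - 3/2*γ134
R1 (1/6*γ2) = 7/16*γ1 - 29/20*γ2 + 7/4*γ3 - 1/2*γ4 - 343/240*γ123 + 31/80*γ124 + 1/12*γ234
R1 (-2*γ3) = 343/20*γ1 + 21*γ2 + 87/5*γ3 - γ4 + 21/4*γ123 - 93/20*γ134 - 6*γ234
R1 (-5/3*γ4) = -31/8*γ1 - 5*γ2 + 5/6*γ3 + 29/2*γ4 + 35/8*γ124 - 343/24*γ134 - 35/2*γ234
Summing the partial products and collecting blades:
Answer: 637/16*γ1 + 267/40*γ2 + 1097/24*γ3 + 241/40*γ4 - 6643/240*γ123 + 1101/80*γ124 - 2453/120*γ134 - 281/12*γ234


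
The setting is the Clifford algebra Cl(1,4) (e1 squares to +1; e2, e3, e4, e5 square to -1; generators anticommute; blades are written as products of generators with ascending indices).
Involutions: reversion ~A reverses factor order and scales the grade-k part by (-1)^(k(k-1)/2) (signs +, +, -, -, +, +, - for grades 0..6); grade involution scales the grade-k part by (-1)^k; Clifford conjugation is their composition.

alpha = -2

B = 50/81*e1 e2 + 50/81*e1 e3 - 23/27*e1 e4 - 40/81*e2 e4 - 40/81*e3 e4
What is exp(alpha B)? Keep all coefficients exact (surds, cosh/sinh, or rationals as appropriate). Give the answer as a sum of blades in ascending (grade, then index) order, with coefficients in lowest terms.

B^2 term by term: the squares give (50/81)^2*(e1 e2)^2 + (50/81)^2*(e1 e3)^2 + (-23/27)^2*(e1 e4)^2 + (-40/81)^2*(e2 e4)^2 + (-40/81)^2*(e3 e4)^2 = 2500/6561*(+1) + 2500/6561*(+1) + 529/729*(+1) + 1600/6561*(-1) + 1600/6561*(-1) = 1 (each basis 2-blade squares to minus the product of its generators' squares); cross terms between blades sharing an index anticommute and cancel; the commuting (index-disjoint) pairs give grade-4 terms 2*c*c'*(blade product), which cancel blade by blade — e1 e2 e3 e4: -4000/6561 + 4000/6561 = 0 — confirming B is simple. So B^2 = 1.
B^2 = 1 — a positive square means the series sums to a boost: l = 1, alpha*l = -2, so exp(alpha B) = cosh(-2) + (sinh(-2)/1)*B = cosh(2) + (-sinh(2))*B.
Answer: cosh(2) - 50*sinh(2)/81*e1 e2 - 50*sinh(2)/81*e1 e3 + 23*sinh(2)/27*e1 e4 + 40*sinh(2)/81*e2 e4 + 40*sinh(2)/81*e3 e4


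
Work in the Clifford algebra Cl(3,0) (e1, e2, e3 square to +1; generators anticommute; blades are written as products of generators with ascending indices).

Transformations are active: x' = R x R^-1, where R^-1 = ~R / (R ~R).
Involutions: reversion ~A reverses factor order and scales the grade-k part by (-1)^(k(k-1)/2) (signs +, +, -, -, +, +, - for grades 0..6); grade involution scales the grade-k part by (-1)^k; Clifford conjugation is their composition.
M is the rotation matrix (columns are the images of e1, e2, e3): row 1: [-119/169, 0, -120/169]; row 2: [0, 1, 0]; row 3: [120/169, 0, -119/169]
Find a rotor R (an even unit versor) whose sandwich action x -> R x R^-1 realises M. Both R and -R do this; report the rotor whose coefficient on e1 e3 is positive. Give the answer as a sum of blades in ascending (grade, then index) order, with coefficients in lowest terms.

Method: write R = a + b12*e1 e2 + b13*e1 e3 + b23*e2 e3 with a^2 + b12^2 + b13^2 + b23^2 = 1 (so R^-1 = ~R). Expanding the columns R e_j ~R gives tr M = 4a^2 - 1 and, from the antisymmetric part, M21 - M12 = -4a*b12, M13 - M31 = 4a*b13, M32 - M23 = -4a*b23.
Here tr M = -69/169, so a^2 = (1 + tr M)/4 = 25/169 and a = ±5/13. Taking a = 5/13: M21 - M12 = 0, M13 - M31 = -240/169, M32 - M23 = 0, giving b12 = 0, b13 = -12/13, b23 = 0, i.e. R = 5/13 - 12/13*e1 e3.
Its e1 e3 coefficient is negative, so report the other preimage -R.
Answer: -5/13 + 12/13*e1 e3. Why the constraint matters: R and -R act identically through the sandwich — M has trace -69/169 either way — so only the sign condition on e1 e3 picks one of the two preimages.


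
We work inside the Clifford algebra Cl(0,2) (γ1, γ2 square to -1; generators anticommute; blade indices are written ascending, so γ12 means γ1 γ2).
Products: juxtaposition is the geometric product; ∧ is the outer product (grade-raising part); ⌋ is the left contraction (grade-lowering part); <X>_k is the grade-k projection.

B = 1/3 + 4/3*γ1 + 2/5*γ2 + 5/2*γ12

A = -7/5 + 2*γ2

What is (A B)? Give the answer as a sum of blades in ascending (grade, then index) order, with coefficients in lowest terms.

step 1: -19/15 + 47/15*γ1 + 8/75*γ2 - 37/6*γ12
Answer: -19/15 + 47/15*γ1 + 8/75*γ2 - 37/6*γ12


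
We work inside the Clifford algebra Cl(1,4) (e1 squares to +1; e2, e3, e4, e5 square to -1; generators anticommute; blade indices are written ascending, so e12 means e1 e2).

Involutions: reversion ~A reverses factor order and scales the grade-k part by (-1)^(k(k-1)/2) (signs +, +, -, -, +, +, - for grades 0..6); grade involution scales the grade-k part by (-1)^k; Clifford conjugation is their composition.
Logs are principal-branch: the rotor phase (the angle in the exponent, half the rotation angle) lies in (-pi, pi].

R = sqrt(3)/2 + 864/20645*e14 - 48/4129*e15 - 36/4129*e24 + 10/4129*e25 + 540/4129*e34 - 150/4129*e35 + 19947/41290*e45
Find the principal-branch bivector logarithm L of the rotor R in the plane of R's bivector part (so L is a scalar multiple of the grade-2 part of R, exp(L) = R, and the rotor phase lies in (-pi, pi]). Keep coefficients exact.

The scalar part of R is sqrt(3)/2, and that scalar determines the rotor phase on the principal branch; recovering the unit plane as bivector-part over sine of the phase gives L = phase * plane.
Concretely: cos(phase) = sqrt(3)/2 gives phase = ±pi/6, and since phase/sin(phase) is even the sign is immaterial: L = (phase/sin(phase)) * <R>_2 = (pi/3) * <R>_2.
Answer: 288*pi/20645*e14 - 16*pi/4129*e15 - 12*pi/4129*e24 + 10*pi/12387*e25 + 180*pi/4129*e34 - 50*pi/4129*e35 + 6649*pi/41290*e45


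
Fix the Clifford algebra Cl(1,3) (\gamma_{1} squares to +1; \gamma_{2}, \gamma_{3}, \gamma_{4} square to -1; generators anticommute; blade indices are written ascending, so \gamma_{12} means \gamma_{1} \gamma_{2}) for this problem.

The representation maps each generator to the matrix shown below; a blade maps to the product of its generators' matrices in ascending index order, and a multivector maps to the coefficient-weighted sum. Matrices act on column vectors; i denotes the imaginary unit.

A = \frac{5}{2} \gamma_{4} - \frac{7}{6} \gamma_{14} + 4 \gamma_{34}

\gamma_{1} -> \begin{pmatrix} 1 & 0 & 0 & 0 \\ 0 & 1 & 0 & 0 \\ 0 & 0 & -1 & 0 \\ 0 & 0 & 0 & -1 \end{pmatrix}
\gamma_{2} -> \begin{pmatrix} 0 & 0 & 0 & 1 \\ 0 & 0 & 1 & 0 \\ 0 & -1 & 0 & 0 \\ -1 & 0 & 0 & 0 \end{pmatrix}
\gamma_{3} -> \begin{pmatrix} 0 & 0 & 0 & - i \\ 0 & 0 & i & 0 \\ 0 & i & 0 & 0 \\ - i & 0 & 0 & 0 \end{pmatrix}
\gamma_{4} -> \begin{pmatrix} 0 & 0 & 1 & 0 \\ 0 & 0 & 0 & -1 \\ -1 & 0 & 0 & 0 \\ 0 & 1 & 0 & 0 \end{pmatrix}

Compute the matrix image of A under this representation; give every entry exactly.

Bivector images (products of the table entries): rho(\gamma_{14}) = rho(\gamma_{1})rho(\gamma_{4}) = \begin{pmatrix} 0 & 0 & 1 & 0 \\ 0 & 0 & 0 & -1 \\ 1 & 0 & 0 & 0 \\ 0 & -1 & 0 & 0 \end{pmatrix}; rho(\gamma_{34}) = rho(\gamma_{3})rho(\gamma_{4}) = \begin{pmatrix} 0 & - i & 0 & 0 \\ - i & 0 & 0 & 0 \\ 0 & 0 & 0 & - i \\ 0 & 0 & - i & 0 \end{pmatrix}.
M = (\frac{5}{2})*rho(\gamma_{4}) + (-\frac{7}{6})*rho(\gamma_{14}) + (4)*rho(\gamma_{34}), summed entrywise:
Answer: \begin{pmatrix} 0 & - 4 i & \frac{4}{3} & 0 \\ - 4 i & 0 & 0 & - \frac{4}{3} \\ - \frac{11}{3} & 0 & 0 & - 4 i \\ 0 & \frac{11}{3} & - 4 i & 0 \end{pmatrix}


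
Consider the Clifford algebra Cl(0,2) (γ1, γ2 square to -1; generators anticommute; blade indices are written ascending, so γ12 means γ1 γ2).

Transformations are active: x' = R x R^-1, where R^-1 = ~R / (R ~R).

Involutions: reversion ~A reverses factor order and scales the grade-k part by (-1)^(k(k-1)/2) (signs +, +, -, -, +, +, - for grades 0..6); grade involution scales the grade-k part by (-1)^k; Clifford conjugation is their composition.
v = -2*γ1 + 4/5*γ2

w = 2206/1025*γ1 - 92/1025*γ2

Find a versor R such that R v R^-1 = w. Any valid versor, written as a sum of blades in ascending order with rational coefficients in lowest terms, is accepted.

Key observation: q(v) = q(w) = -116/25 (sandwiches preserve the norm), so R = v + w = 156/1025*γ1 + 728/1025*γ2 works whenever it is invertible — the component of v along it is kept and (v - w)/2 reverses, sending v to w.
Answer: 156/1025*γ1 + 728/1025*γ2


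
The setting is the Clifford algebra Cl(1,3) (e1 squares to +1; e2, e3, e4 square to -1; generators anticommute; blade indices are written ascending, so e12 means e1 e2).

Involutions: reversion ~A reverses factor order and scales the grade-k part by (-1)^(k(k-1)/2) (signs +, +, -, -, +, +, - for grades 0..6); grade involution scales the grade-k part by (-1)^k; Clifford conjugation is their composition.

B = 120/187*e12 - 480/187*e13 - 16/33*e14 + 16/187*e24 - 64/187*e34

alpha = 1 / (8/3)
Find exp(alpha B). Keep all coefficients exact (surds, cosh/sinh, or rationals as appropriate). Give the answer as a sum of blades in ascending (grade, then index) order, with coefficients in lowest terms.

B^2 term by term: the squares give (120/187)^2*(e12)^2 + (-480/187)^2*(e13)^2 + (-16/33)^2*(e14)^2 + (16/187)^2*(e24)^2 + (-64/187)^2*(e34)^2 = 14400/34969*(+1) + 230400/34969*(+1) + 256/1089*(+1) + 256/34969*(-1) + 4096/34969*(-1) = 64/9 (each basis 2-blade squares to minus the product of its generators' squares); cross terms between blades sharing an index anticommute and cancel; the commuting (index-disjoint) pairs give grade-4 terms 2*c*c'*(blade product), which cancel blade by blade — e1234: -15360/34969 + 15360/34969 = 0 — confirming B is simple. So B^2 = 64/9.
B^2 = 64/9 — hyperbolic case — the even/odd split gives cosh and sinh: l = 8/3, alpha*l = 1, so exp(alpha B) = cosh(1) + (sinh(1)/(8/3))*B = cosh(1) + (3*sinh(1)/8)*B.
Answer: cosh(1) + 45*sinh(1)/187*e12 - 180*sinh(1)/187*e13 - 2*sinh(1)/11*e14 + 6*sinh(1)/187*e24 - 24*sinh(1)/187*e34


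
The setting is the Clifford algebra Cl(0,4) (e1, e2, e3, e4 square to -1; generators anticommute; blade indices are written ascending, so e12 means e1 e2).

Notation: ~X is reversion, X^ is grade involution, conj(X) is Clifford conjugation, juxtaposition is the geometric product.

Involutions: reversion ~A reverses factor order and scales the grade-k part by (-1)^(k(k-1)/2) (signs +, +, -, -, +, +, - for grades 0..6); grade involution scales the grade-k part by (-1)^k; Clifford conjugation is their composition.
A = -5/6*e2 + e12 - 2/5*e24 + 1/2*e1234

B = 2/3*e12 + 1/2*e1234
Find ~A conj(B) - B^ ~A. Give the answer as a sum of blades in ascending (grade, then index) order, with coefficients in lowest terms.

first term: -5/12 + 5/9*e1 + 1/5*e13 - 4/15*e14 + 5/6*e34 - 5/12*e134
second term: 11/12 + 5/9*e1 + 1/5*e13 - 4/15*e14 + 1/6*e34 + 5/12*e134
Answer: -4/3 + 2/3*e34 - 5/6*e134


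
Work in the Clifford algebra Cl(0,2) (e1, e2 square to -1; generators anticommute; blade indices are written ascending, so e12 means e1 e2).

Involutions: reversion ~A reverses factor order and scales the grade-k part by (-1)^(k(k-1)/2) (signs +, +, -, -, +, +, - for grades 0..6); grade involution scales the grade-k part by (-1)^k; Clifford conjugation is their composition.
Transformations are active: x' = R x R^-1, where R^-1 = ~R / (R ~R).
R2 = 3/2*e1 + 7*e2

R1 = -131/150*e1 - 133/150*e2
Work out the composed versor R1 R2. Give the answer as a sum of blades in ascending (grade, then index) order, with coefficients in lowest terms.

Distribute over the terms of R1 (each basis-blade product reordered to ascending indices, repeated generators contracted through their squares):
(-131/150*e1) R2 = 131/100 - 917/150*e12
(-133/150*e2) R2 = 931/150 + 133/100*e12
Summing the partial products and collecting blades:
Answer: 451/60 - 287/60*e12


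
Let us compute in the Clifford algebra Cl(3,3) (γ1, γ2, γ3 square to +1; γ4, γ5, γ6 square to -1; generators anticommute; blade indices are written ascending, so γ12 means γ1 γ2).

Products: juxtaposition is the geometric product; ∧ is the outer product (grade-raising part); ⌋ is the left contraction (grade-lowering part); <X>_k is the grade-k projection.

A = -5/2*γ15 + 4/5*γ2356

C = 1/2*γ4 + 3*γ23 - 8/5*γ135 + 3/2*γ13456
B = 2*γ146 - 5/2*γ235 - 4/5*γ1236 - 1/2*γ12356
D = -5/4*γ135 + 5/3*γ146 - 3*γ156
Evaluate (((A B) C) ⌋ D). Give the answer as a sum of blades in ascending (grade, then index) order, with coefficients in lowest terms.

step 1: -2/5*γ1 + 2*γ6 - 16/25*γ15 - 25/4*γ123 + 5/4*γ236 - 5*γ456 - 2*γ2356 - 8/5*γ12345
step 2: 75/4*γ1 - 128/125*γ3 - 15/4*γ6 - 15/2*γ13 - 1/5*γ14 - 64/25*γ24 + 10*γ25 + 12/5*γ26 + 16/25*γ35 - γ46 + 17/2*γ56 - 6/5*γ123 + 3*γ124 + 16/5*γ126 + 128/25*γ145 + 6*γ236 - 24/25*γ346 - 25/8*γ1234 - 68/25*γ1235 - 15/8*γ1245 + 2*γ1256 - 3*γ1345 + 8*γ1346 + 16/5*γ1356 - 5/8*γ2346 - 75/8*γ2456 - 3/5*γ3456 - 16*γ23456
step 3: 791/30*γ1 - 75/8*γ5 - 1/3*γ6 + 25/4*γ14 - 1253/100*γ15 - 375/16*γ35 + 125/4*γ46 - 225/4*γ56
Answer: 791/30*γ1 - 75/8*γ5 - 1/3*γ6 + 25/4*γ14 - 1253/100*γ15 - 375/16*γ35 + 125/4*γ46 - 225/4*γ56


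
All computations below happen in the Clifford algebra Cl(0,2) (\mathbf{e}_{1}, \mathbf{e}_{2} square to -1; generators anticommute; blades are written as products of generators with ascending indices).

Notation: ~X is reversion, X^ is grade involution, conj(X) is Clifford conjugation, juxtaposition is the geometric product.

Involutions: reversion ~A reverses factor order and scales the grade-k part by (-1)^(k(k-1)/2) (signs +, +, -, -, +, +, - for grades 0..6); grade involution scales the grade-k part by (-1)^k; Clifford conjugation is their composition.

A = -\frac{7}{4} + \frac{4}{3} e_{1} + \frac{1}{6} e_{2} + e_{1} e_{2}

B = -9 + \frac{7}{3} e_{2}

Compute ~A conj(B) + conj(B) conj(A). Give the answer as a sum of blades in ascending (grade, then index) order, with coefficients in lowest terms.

first term: \frac{581}{36} - \frac{43}{3} e_{1} + \frac{31}{12} e_{2} + \frac{53}{9} e_{1} e_{2}
second term: \frac{553}{36} + \frac{43}{3} e_{1} + \frac{67}{12} e_{2} + \frac{53}{9} e_{1} e_{2}
Answer: \frac{63}{2} + \frac{49}{6} e_{2} + \frac{106}{9} e_{1} e_{2}


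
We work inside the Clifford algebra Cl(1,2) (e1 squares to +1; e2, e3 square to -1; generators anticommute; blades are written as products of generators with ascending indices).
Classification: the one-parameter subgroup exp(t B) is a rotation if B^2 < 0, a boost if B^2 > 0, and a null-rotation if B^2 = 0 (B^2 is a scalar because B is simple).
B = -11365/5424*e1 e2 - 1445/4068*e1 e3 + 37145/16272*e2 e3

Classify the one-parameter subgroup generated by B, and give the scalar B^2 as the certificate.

B^2 term by term: the squares give (-11365/5424)^2*(e1 e2)^2 + (-1445/4068)^2*(e1 e3)^2 + (37145/16272)^2*(e2 e3)^2 = 129163225/29419776*(+1) + 2088025/16548624*(+1) + 1379751025/264777984*(-1) = -25/36 (each basis 2-blade squares to minus the product of its generators' squares); cross terms between blades sharing an index anticommute and cancel. So B^2 = -25/36.
Answer: rotation, certificate B^2 = -25/36. Why this suffices: the scalar -25/36 survives any versor conjugation, so its sign alone determines the class however B is presented.


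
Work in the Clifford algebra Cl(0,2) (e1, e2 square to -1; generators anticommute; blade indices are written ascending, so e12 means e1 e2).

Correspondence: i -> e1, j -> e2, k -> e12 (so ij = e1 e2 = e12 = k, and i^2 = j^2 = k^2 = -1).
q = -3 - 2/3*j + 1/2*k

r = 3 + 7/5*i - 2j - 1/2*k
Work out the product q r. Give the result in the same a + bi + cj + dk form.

In blades: q = -3 - 2/3*e2 + 1/2*e12, r = 3 + 7/5*e1 - 2*e2 - 1/2*e12.
Distribute q over r term by term (generator squares from the signature, products reordered to ascending indices): (-3)*r = -9 - 21/5*e1 + 6*e2 + 3/2*e12; (-2/3*e2)*r = -4/3 + 1/3*e1 - 2*e2 + 14/15*e12; (1/2*e12)*r = 1/4 + e1 + 7/10*e2 + 3/2*e12.
Sum: -121/12 - 43/15*e1 + 47/10*e2 + 59/15*e12; translating back through the correspondence:
Answer: -121/12 - 43/15*i + 47/10*j + 59/15*k


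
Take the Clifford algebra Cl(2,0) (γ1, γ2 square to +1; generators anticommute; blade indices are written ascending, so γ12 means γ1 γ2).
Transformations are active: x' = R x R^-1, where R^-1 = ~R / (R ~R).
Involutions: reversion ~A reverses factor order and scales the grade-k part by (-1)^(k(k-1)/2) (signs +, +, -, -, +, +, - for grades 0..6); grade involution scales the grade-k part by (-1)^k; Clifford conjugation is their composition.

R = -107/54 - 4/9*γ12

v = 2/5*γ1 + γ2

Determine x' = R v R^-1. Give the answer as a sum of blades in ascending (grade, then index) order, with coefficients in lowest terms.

~R = -107/54 + 4/9*γ12, and R ~R = 12025/2916, so R^-1 = ~R / (12025/2916).
R v = -167/135*γ1 - 487/270*γ2
Answer: 47426/60125*γ1 + 44093/60125*γ2


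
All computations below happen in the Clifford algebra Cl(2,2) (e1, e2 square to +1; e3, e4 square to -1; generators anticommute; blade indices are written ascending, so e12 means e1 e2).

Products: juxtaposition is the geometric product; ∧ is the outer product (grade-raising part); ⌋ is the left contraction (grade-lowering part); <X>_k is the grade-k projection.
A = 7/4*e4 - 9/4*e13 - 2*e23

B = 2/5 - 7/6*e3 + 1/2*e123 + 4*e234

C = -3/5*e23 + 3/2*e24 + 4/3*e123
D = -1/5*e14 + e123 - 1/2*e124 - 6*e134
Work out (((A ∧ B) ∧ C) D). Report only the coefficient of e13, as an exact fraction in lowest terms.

step 1: 7/10*e4 - 9/10*e13 - 4/5*e23 + 49/24*e34 - 7/8*e1234
step 2: -21/50*e234 + 5/12*e1234
step 3: -5/2*e2 - 5/24*e3 - 5/12*e4 + 63/25*e12 + 21/100*e13 + 21/50*e14 - 1/12*e23 + 21/250*e123
Answer: 21/100


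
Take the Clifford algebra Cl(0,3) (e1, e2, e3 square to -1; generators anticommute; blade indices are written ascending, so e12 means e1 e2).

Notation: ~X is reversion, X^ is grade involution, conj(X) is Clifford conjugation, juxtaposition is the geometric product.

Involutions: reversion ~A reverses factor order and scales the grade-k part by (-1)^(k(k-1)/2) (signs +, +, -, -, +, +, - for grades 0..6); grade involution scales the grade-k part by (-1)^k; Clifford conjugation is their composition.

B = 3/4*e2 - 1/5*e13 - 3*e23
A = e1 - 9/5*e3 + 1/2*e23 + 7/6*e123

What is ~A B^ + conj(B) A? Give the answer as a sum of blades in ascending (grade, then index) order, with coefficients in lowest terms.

first term: -3/2 - 157/50*e1 + 169/30*e2 + 23/40*e3 - 17/20*e12 + 7/8*e13 - 27/20*e23 - 3*e123
second term: -3/2 - 157/50*e1 + 169/30*e2 + 23/40*e3 + 17/20*e12 - 7/8*e13 + 27/20*e23 + 3*e123
Answer: -3 - 157/25*e1 + 169/15*e2 + 23/20*e3


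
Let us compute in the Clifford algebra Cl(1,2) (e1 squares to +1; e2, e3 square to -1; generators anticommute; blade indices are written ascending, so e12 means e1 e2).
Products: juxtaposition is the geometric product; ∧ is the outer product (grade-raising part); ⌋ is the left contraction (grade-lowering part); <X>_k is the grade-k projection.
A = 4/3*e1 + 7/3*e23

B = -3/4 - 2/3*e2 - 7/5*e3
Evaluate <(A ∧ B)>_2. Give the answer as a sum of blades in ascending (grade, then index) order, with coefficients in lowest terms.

step 1: -e1 - 8/9*e12 - 28/15*e13 - 7/4*e23
step 2: -8/9*e12 - 28/15*e13 - 7/4*e23
Answer: -8/9*e12 - 28/15*e13 - 7/4*e23


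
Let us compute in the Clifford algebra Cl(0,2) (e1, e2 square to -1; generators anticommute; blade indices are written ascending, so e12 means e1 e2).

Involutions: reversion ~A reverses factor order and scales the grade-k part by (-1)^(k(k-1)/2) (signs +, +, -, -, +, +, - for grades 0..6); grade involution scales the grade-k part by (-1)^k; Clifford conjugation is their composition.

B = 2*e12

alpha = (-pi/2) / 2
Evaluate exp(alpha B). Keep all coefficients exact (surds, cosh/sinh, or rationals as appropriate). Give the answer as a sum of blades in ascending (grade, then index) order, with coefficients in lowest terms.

B^2 = (2)^2*(e12)^2 = 4*(-1) = -4 (a basis 2-blade squares to minus the product of its generators' squares).
B^2 = -4 — since the square is negative, the closed form is circular: l = 2, alpha*l = -pi/2, so exp(alpha B) = cos(-pi/2) + (sin(-pi/2)/2)*B = 0 + (-1/2)*B.
Answer: -e12


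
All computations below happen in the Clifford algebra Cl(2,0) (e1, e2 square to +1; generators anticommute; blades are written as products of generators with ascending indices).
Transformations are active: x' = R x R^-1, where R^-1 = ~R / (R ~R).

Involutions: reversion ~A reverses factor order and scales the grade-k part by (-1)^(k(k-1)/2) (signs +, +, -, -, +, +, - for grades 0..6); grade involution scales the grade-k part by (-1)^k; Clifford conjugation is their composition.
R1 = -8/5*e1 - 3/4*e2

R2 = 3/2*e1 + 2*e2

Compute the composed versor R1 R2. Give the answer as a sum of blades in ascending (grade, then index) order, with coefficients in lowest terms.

Distribute over the terms of R1 (each basis-blade product reordered to ascending indices, repeated generators contracted through their squares):
(-8/5*e1) R2 = -12/5 - 16/5*e1 e2
(-3/4*e2) R2 = -3/2 + 9/8*e1 e2
Summing the partial products and collecting blades:
Answer: -39/10 - 83/40*e1 e2


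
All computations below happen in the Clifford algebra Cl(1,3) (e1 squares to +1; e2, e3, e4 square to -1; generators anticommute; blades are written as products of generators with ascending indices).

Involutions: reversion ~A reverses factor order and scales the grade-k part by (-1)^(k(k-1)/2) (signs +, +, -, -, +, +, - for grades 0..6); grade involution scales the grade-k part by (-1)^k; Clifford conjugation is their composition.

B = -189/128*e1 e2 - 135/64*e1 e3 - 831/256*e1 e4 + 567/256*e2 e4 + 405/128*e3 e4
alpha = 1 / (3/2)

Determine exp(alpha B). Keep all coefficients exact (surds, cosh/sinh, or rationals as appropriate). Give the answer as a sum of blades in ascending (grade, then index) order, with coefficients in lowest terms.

B^2 term by term: the squares give (-189/128)^2*(e1 e2)^2 + (-135/64)^2*(e1 e3)^2 + (-831/256)^2*(e1 e4)^2 + (567/256)^2*(e2 e4)^2 + (405/128)^2*(e3 e4)^2 = 35721/16384*(+1) + 18225/4096*(+1) + 690561/65536*(+1) + 321489/65536*(-1) + 164025/16384*(-1) = 9/4 (each basis 2-blade squares to minus the product of its generators' squares); cross terms between blades sharing an index anticommute and cancel; the commuting (index-disjoint) pairs give grade-4 terms 2*c*c'*(blade product), which cancel blade by blade — e1 e2 e3 e4: -76545/8192 + 76545/8192 = 0 — confirming B is simple. So B^2 = 9/4.
B^2 = 9/4 — B^2 > 0, so the exponential closes hyperbolically: l = 3/2, alpha*l = 1, so exp(alpha B) = cosh(1) + (sinh(1)/(3/2))*B = cosh(1) + (2*sinh(1)/3)*B.
Answer: cosh(1) - 63*sinh(1)/64*e1 e2 - 45*sinh(1)/32*e1 e3 - 277*sinh(1)/128*e1 e4 + 189*sinh(1)/128*e2 e4 + 135*sinh(1)/64*e3 e4


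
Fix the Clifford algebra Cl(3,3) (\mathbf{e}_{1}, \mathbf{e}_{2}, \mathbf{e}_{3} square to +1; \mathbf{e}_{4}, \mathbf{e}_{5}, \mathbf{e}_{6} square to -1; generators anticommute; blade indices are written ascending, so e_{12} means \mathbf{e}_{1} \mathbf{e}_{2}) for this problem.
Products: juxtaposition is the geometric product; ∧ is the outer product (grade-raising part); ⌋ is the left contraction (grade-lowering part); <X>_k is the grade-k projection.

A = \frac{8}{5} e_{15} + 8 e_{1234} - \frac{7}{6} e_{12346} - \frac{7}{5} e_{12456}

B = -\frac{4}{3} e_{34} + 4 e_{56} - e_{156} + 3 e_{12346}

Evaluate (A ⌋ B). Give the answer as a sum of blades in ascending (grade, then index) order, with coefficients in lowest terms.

step 1: -\frac{7}{2} - \frac{128}{5} e_{6}
Answer: -\frac{7}{2} - \frac{128}{5} e_{6}


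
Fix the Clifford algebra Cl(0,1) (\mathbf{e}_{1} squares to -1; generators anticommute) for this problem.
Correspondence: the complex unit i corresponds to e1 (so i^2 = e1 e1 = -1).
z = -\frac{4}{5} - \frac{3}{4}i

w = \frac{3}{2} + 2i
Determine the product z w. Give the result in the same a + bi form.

In blades: z = -\frac{4}{5} - \frac{3}{4} e_{1}, w = \frac{3}{2} + 2 e_{1}.
Distribute z over w term by term (generator squares from the signature, products reordered to ascending indices): (-\frac{4}{5})*w = -\frac{6}{5} - \frac{8}{5} e_{1}; (-\frac{3}{4} e_{1})*w = \frac{3}{2} - \frac{9}{8} e_{1}.
Sum: \frac{3}{10} - \frac{109}{40} e_{1}; translating back through the correspondence:
Answer: \frac{3}{10} - \frac{109}{40}i


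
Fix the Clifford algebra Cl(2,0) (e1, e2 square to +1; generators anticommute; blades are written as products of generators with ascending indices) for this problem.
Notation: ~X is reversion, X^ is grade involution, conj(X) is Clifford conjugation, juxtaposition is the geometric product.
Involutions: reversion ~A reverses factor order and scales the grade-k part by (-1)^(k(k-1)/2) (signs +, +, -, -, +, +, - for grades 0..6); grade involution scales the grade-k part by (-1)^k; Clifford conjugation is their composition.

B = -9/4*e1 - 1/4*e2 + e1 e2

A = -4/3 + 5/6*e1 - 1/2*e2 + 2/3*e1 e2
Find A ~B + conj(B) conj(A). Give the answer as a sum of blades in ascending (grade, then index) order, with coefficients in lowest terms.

first term: -13/12 + 7/3*e1 + e2
second term: -29/12 - 10/3*e1 - 8/3*e2 + 8/3*e1 e2
Answer: -7/2 - e1 - 5/3*e2 + 8/3*e1 e2


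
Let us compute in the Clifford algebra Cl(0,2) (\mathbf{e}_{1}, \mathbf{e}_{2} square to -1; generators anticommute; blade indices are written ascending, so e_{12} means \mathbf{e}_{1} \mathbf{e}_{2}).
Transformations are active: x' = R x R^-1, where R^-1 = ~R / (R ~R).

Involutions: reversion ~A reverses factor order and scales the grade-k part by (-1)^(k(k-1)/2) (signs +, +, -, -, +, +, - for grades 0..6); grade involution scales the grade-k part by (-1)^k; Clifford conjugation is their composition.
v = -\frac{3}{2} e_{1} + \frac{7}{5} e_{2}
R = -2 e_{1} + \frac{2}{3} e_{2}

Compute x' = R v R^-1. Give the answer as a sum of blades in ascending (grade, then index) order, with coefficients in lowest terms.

~R = -2 e_{1} + \frac{2}{3} e_{2}, and R ~R = -\frac{40}{9}, so R^-1 = ~R / (-\frac{40}{9}).
R v = -\frac{59}{15} - \frac{9}{5} e_{12}
Answer: -\frac{51}{25} e_{1} - \frac{11}{50} e_{2}


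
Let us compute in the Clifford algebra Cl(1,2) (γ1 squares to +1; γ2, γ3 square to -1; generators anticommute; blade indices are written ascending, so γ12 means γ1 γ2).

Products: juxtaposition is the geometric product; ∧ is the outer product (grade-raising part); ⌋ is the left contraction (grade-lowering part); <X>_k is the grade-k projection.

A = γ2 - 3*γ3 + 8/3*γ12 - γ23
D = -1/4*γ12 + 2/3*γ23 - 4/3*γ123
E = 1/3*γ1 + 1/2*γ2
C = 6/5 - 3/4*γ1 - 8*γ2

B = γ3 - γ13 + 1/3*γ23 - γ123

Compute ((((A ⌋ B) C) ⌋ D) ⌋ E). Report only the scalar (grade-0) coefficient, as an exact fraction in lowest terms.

step 1: 10/3 + 2*γ1 - γ2 - 3*γ3 - 3*γ12 - γ13
step 2: -11/2 - 241/10*γ1 - 1807/60*γ2 - 87/20*γ3 - 407/20*γ12 - 69/20*γ13 - 24*γ23 - 8*γ123
step 3: 2501/240 - 5873/240*γ1 - 59/40*γ2 + 4249/90*γ3 - 177/40*γ12 + 1807/45*γ13 + 427/15*γ23 + 22/3*γ123
step 4: -2671/360 + 2501/720*γ1 + 2501/480*γ2
Answer: -2671/360


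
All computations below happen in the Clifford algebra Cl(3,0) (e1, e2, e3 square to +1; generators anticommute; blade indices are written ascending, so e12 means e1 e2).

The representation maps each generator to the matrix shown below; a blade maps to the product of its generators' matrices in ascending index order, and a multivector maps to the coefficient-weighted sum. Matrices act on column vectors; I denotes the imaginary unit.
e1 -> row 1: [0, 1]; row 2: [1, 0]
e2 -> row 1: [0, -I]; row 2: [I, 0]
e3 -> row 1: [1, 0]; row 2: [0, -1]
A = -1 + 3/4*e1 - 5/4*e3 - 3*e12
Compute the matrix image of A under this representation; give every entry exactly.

Bivector images (products of the table entries): rho(e12) = rho(e1)rho(e2) = row 1: [I, 0]; row 2: [0, -I].
M = (-1)*1 + (3/4)*rho(e1) + (-5/4)*rho(e3) + (-3)*rho(e12), summed entrywise (1 is the identity matrix):
Answer: row 1: [-9/4 - 3*I, 3/4]; row 2: [3/4, 1/4 + 3*I]


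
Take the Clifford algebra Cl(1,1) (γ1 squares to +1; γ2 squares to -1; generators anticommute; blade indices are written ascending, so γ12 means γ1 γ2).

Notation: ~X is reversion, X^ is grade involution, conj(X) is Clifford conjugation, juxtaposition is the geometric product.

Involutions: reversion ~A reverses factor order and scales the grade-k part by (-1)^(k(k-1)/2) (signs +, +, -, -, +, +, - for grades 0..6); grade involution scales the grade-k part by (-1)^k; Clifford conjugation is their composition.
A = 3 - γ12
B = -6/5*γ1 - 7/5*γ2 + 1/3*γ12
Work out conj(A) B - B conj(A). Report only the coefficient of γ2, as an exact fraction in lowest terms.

first term: 1/3 - 11/5*γ1 - 3*γ2 + γ12
second term: 1/3 - 5*γ1 - 27/5*γ2 + γ12
Answer: 12/5


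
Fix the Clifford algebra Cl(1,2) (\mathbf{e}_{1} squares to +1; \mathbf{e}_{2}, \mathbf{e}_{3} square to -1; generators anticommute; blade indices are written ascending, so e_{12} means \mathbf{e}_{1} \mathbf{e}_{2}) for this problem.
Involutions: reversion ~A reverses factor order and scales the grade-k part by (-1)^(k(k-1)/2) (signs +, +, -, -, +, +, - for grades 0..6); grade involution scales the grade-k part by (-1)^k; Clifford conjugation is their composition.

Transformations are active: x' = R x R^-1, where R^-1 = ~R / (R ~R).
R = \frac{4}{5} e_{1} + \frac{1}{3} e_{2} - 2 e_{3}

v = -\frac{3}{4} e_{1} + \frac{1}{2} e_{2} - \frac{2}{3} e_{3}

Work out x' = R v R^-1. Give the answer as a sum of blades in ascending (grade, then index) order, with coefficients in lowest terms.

~R = \frac{4}{5} e_{1} + \frac{1}{3} e_{2} - 2 e_{3}, and R ~R = -\frac{781}{225}, so R^-1 = ~R / (-\frac{781}{225}).
R v = -\frac{21}{10} + \frac{13}{20} e_{12} - \frac{61}{30} e_{13} + \frac{7}{9} e_{23}
Answer: \frac{5367}{3124} e_{1} - \frac{151}{1562} e_{2} - \frac{4108}{2343} e_{3}


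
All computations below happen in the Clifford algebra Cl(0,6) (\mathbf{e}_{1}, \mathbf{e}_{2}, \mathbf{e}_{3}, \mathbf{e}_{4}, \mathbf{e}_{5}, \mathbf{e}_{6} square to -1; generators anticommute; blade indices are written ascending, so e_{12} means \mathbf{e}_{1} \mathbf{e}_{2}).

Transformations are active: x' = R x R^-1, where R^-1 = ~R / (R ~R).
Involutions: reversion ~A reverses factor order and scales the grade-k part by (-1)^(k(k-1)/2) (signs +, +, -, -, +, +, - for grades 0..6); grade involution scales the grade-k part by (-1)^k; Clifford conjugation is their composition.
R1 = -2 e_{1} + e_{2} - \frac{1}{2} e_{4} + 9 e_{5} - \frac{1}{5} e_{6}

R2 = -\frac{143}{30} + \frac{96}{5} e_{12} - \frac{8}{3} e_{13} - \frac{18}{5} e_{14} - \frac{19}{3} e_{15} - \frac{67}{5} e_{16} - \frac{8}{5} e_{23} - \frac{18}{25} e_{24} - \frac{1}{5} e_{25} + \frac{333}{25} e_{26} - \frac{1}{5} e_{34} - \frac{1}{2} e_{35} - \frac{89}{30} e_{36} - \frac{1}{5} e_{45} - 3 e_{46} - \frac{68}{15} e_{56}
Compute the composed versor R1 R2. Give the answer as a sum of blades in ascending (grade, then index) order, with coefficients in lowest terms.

Distribute over the terms of R1 (each basis-blade product reordered to ascending indices, repeated generators contracted through their squares):
(-2 e_{1}) R2 = \frac{143}{15} e_{1} + \frac{192}{5} e_{2} - \frac{16}{3} e_{3} - \frac{36}{5} e_{4} - \frac{38}{3} e_{5} - \frac{134}{5} e_{6} + \frac{16}{5} e_{123} + \frac{36}{25} e_{124} + \frac{2}{5} e_{125} - \frac{666}{25} e_{126} + \frac{2}{5} e_{134} + e_{135} + \frac{89}{15} e_{136} + \frac{2}{5} e_{145} + 6 e_{146} + \frac{136}{15} e_{156}
(e_{2}) R2 = \frac{96}{5} e_{1} - \frac{143}{30} e_{2} + \frac{8}{5} e_{3} + \frac{18}{25} e_{4} + \frac{1}{5} e_{5} - \frac{333}{25} e_{6} + \frac{8}{3} e_{123} + \frac{18}{5} e_{124} + \frac{19}{3} e_{125} + \frac{67}{5} e_{126} - \frac{1}{5} e_{234} - \frac{1}{2} e_{235} - \frac{89}{30} e_{236} - \frac{1}{5} e_{245} - 3 e_{246} - \frac{68}{15} e_{256}
(-\frac{1}{2} e_{4}) R2 = \frac{9}{5} e_{1} + \frac{9}{25} e_{2} + \frac{1}{10} e_{3} + \frac{143}{60} e_{4} - \frac{1}{10} e_{5} - \frac{3}{2} e_{6} - \frac{48}{5} e_{124} + \frac{4}{3} e_{134} - \frac{19}{6} e_{145} - \frac{67}{10} e_{146} + \frac{4}{5} e_{234} - \frac{1}{10} e_{245} + \frac{333}{50} e_{246} - \frac{1}{4} e_{345} - \frac{89}{60} e_{346} + \frac{34}{15} e_{456}
(9 e_{5}) R2 = -57 e_{1} - \frac{9}{5} e_{2} - \frac{9}{2} e_{3} - \frac{9}{5} e_{4} - \frac{429}{10} e_{5} + \frac{204}{5} e_{6} + \frac{864}{5} e_{125} - 24 e_{135} - \frac{162}{5} e_{145} + \frac{603}{5} e_{156} - \frac{72}{5} e_{235} - \frac{162}{25} e_{245} - \frac{2997}{25} e_{256} - \frac{9}{5} e_{345} + \frac{267}{10} e_{356} + 27 e_{456}
(-\frac{1}{5} e_{6}) R2 = \frac{67}{25} e_{1} - \frac{333}{125} e_{2} + \frac{89}{150} e_{3} + \frac{3}{5} e_{4} + \frac{68}{75} e_{5} + \frac{143}{150} e_{6} - \frac{96}{25} e_{126} + \frac{8}{15} e_{136} + \frac{18}{25} e_{146} + \frac{19}{15} e_{156} + \frac{8}{25} e_{236} + \frac{18}{125} e_{246} + \frac{1}{25} e_{256} + \frac{1}{25} e_{346} + \frac{1}{10} e_{356} + \frac{1}{25} e_{456}
Summing the partial products and collecting blades:
Answer: -\frac{1784}{75} e_{1} + \frac{22147}{750} e_{2} - \frac{377}{50} e_{3} - \frac{1589}{300} e_{4} - \frac{1364}{25} e_{5} + \frac{2}{15} e_{6} + \frac{88}{15} e_{123} - \frac{114}{25} e_{124} + \frac{2693}{15} e_{125} - \frac{427}{25} e_{126} + \frac{26}{15} e_{134} - 23 e_{135} + \frac{97}{15} e_{136} - \frac{211}{6} e_{145} + \frac{1}{50} e_{146} + \frac{1964}{15} e_{156} + \frac{3}{5} e_{234} - \frac{149}{10} e_{235} - \frac{397}{150} e_{236} - \frac{339}{50} e_{245} + \frac{951}{250} e_{246} - \frac{9328}{75} e_{256} - \frac{41}{20} e_{345} - \frac{433}{300} e_{346} + \frac{134}{5} e_{356} + \frac{2198}{75} e_{456}
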